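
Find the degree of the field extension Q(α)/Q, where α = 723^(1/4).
[Q(α):Q] = 4

α is a root of x^4 - 723. By Eisenstein's criterion at the prime p = 3 (which divides the constant term 723 but p^2 = 9 does not, since 723 is squarefree), x^4 - 723 is irreducible over Q. Hence [Q(α):Q] = 4.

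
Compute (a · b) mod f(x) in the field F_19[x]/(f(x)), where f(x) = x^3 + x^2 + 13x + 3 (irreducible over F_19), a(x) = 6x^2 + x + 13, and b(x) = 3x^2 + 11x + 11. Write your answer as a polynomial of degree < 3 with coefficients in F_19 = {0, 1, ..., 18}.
a · b ≡ 2x^2 + 7x + 9 (mod f(x))

Multiply in F_19[x]: a(x)·b(x) = (6x^2 + x + 13)·(3x^2 + 11x + 11) = 18x^4 + 12x^3 + 2x^2 + 2x + 10. This has degree ≥ 3, so divide by f(x) over F_19: 18x^4 + 12x^3 + 2x^2 + 2x + 10 = (18x + 13)·(x^3 + x^2 + 13x + 3) + (2x^2 + 7x + 9). Hence a·b ≡ 2x^2 + 7x + 9 (mod f). (F_19[x]/(f) is a field with 19^3 = 6859 elements since f is irreducible of degree 3.)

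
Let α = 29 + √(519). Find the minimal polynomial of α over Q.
m_α(x) = x^2 - 58x + 322

From α - 29 = √(519), squaring gives (α - 29)^2 = 519, i.e. α^2 - 58α + 841 = 519, so α^2 - 58α + 322 = 0. The discriminant of x^2 - 58x + 322 is (-58)^2 - 4·(322) = 3364 - 1288 = 2076, and 4·(519) is not a perfect square in Q since 519 is squarefree and ≠ 1. Hence x^2 - 58x + 322 is irreducible over Q and is the minimal polynomial of α.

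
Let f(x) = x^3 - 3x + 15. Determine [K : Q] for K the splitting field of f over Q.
[K : Q] = 6

By the rational root test, any rational root of the monic integer polynomial f(x) = x^3 - 3x + 15 must be an integer dividing the constant term 15, i.e. one of ±{1, 3, 5, 15}. Evaluating: f(1) = 13, f(-1) = 17, f(3) = 33, f(-3) = -3, f(5) = 125, f(-5) = -95, f(15) = 3345, f(-15) = -3315; none is 0, so f has no rational root and is therefore irreducible over Q (a cubic with no linear factor over a field is irreducible). For an irreducible cubic, the Galois group is A_3 or S_3 according as the discriminant disc(f) = -4a^3 - 27b^2 = -4·(-3)^3 - 27·(15)^2 = -5967 is or is not a square in Q. Here disc(f) = -5967 is not a perfect square in Q, so the Galois group of f over Q is not contained in A_3 and must be all of S_3. The splitting field has degree |S_3| = 6 over Q, so [K : Q] = 6.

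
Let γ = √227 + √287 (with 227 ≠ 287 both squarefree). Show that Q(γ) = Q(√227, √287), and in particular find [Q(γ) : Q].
[Q(γ) : Q] = 4 (equivalently, Q(γ) = Q(√227, √287))

Obviously Q(γ) ⊆ Q(√227, √287), and [Q(√227, √287):Q] = 4 (since 227, 287 are distinct squarefree integers > 1 with 65149 not a perfect square). To show equality we compute the minimal polynomial of γ. From γ = √227 + √287: γ^2 = 227 + 2√(65149) + 287 = 514 + 2√(65149), so γ^2 - 514 = 2√(65149); squaring, (γ^2 - 514)^2 = 4·65149, i.e. γ^4 - 1028γ^2 + 264196 - 260596 = 0, i.e. γ^4 - 1028γ^2 + 3600 = 0. So γ is a root of x^4 - 1028x^2 + 3600. This polynomial is irreducible over Q: it has no rational root (each ±√227 ± √287 is irrational), and any factorization into two quadratics over Q would force √(65149) ∈ Q (pairing opposite roots) or √227, √287 ∈ Q (other pairings), all impossible. Hence [Q(γ):Q] = 4 = [Q(√227, √287):Q], so Q(γ) = Q(√227, √287).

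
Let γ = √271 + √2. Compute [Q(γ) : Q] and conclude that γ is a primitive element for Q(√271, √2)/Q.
[Q(γ) : Q] = 4 (equivalently, Q(γ) = Q(√271, √2))

Obviously Q(γ) ⊆ Q(√271, √2), and [Q(√271, √2):Q] = 4 (since 271, 2 are distinct squarefree integers > 1 with 542 not a perfect square). To show equality we compute the minimal polynomial of γ. From γ = √271 + √2: γ^2 = 271 + 2√(542) + 2 = 273 + 2√(542), so γ^2 - 273 = 2√(542); squaring, (γ^2 - 273)^2 = 4·542, i.e. γ^4 - 546γ^2 + 74529 - 2168 = 0, i.e. γ^4 - 546γ^2 + 72361 = 0. So γ is a root of x^4 - 546x^2 + 72361. This polynomial is irreducible over Q: it has no rational root (each ±√271 ± √2 is irrational), and any factorization into two quadratics over Q would force √(542) ∈ Q (pairing opposite roots) or √271, √2 ∈ Q (other pairings), all impossible. Hence [Q(γ):Q] = 4 = [Q(√271, √2):Q], so Q(γ) = Q(√271, √2).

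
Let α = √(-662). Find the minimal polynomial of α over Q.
m_α(x) = x^2 + 662

α satisfies α^2 + 662 = 0, so x^2 + 662 annihilates α. Since d = -662 is squarefree and ≠ 1, it is not a perfect square in Q, so x^2 + 662 has no rational root and is therefore irreducible over Q (a degree-2 polynomial over a field is irreducible iff it has no root). Hence m_α(x) = x^2 + 662.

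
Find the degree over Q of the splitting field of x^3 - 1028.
[K : Q] = 6

The roots of x^3 - 1028 are ∛1028, ω∛1028, ω^2∛1028 where ω = e^(2πi/3) is a primitive cube root of unity, so K = Q(∛1028, ω). Now [Q(∛1028):Q] = 3 (since 1028 is not a perfect cube, x^3 - 1028 is irreducible) and [Q(ω):Q] = 2. Both 2 and 3 divide [K:Q], and [K:Q] ≤ 3·2 = 6, so [K:Q] = 6. (Equivalently: Q(∛1028) ⊂ R but ω ∉ R, so [K : Q(∛1028)] = 2.)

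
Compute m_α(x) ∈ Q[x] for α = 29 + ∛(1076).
m_α(x) = x^3 - 87x^2 + 2523x - 25465

Set β = α - 29 = ∛(1076), so β^3 = 1076. Then (α - 29)^3 - 1076 = 0, i.e. α is a root of g(x) = (x - 29)^3 - 1076 = x^3 - 87x^2 + 2523x - 25465. Since g(x) = h(x - 29) where h(x) = x^3 - 1076, and h is irreducible over Q (because 1076 is not a perfect cube, so h has no rational root, and a monic cubic with no rational root is irreducible), g is also irreducible (irreducibility is preserved under the substitution x → x - 29). Hence m_α(x) = x^3 - 87x^2 + 2523x - 25465.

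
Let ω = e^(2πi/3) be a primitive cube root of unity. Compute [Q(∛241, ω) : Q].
[Q(∛241, ω) : Q] = 6

[Q(∛241):Q] = 3 (min poly x^3 - 241, irreducible since 241 is not a perfect cube). [Q(ω):Q] = 2 (min poly x^2 + x + 1). Since Q(∛241) ⊂ R and ω ∉ R, we have ω ∉ Q(∛241), so x^2 + x + 1 remains irreducible over Q(∛241) and [Q(∛241, ω) : Q(∛241)] = 2. By the tower law, [Q(∛241, ω) : Q] = 3 · 2 = 6. (In fact Q(∛241, ω) is the splitting field of x^3 - 241 over Q.)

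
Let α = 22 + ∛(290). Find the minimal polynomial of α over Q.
m_α(x) = x^3 - 66x^2 + 1452x - 10938

Set β = α - 22 = ∛(290), so β^3 = 290. Then (α - 22)^3 - 290 = 0, i.e. α is a root of g(x) = (x - 22)^3 - 290 = x^3 - 66x^2 + 1452x - 10938. Since g(x) = h(x - 22) where h(x) = x^3 - 290, and h is irreducible over Q (because 290 is not a perfect cube, so h has no rational root, and a monic cubic with no rational root is irreducible), g is also irreducible (irreducibility is preserved under the substitution x → x - 22). Hence m_α(x) = x^3 - 66x^2 + 1452x - 10938.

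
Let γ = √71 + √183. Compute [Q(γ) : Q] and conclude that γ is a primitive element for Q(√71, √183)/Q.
[Q(γ) : Q] = 4 (equivalently, Q(γ) = Q(√71, √183))

Obviously Q(γ) ⊆ Q(√71, √183), and [Q(√71, √183):Q] = 4 (since 71, 183 are distinct squarefree integers > 1 with 12993 not a perfect square). To show equality we compute the minimal polynomial of γ. From γ = √71 + √183: γ^2 = 71 + 2√(12993) + 183 = 254 + 2√(12993), so γ^2 - 254 = 2√(12993); squaring, (γ^2 - 254)^2 = 4·12993, i.e. γ^4 - 508γ^2 + 64516 - 51972 = 0, i.e. γ^4 - 508γ^2 + 12544 = 0. So γ is a root of x^4 - 508x^2 + 12544. This polynomial is irreducible over Q: it has no rational root (each ±√71 ± √183 is irrational), and any factorization into two quadratics over Q would force √(12993) ∈ Q (pairing opposite roots) or √71, √183 ∈ Q (other pairings), all impossible. Hence [Q(γ):Q] = 4 = [Q(√71, √183):Q], so Q(γ) = Q(√71, √183).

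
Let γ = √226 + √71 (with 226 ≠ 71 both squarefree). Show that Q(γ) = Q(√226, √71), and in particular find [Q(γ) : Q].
[Q(γ) : Q] = 4 (equivalently, Q(γ) = Q(√226, √71))

Obviously Q(γ) ⊆ Q(√226, √71), and [Q(√226, √71):Q] = 4 (since 226, 71 are distinct squarefree integers > 1 with 16046 not a perfect square). To show equality we compute the minimal polynomial of γ. From γ = √226 + √71: γ^2 = 226 + 2√(16046) + 71 = 297 + 2√(16046), so γ^2 - 297 = 2√(16046); squaring, (γ^2 - 297)^2 = 4·16046, i.e. γ^4 - 594γ^2 + 88209 - 64184 = 0, i.e. γ^4 - 594γ^2 + 24025 = 0. So γ is a root of x^4 - 594x^2 + 24025. This polynomial is irreducible over Q: it has no rational root (each ±√226 ± √71 is irrational), and any factorization into two quadratics over Q would force √(16046) ∈ Q (pairing opposite roots) or √226, √71 ∈ Q (other pairings), all impossible. Hence [Q(γ):Q] = 4 = [Q(√226, √71):Q], so Q(γ) = Q(√226, √71).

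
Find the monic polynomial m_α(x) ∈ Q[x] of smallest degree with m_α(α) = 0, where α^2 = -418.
m_α(x) = x^2 + 418

α satisfies α^2 + 418 = 0, so x^2 + 418 annihilates α. Since d = -418 is squarefree and ≠ 1, it is not a perfect square in Q, so x^2 + 418 has no rational root and is therefore irreducible over Q (a degree-2 polynomial over a field is irreducible iff it has no root). Hence m_α(x) = x^2 + 418.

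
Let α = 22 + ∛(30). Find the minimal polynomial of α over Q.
m_α(x) = x^3 - 66x^2 + 1452x - 10678

Set β = α - 22 = ∛(30), so β^3 = 30. Then (α - 22)^3 - 30 = 0, i.e. α is a root of g(x) = (x - 22)^3 - 30 = x^3 - 66x^2 + 1452x - 10678. Since g(x) = h(x - 22) where h(x) = x^3 - 30, and h is irreducible over Q (because 30 is not a perfect cube, so h has no rational root, and a monic cubic with no rational root is irreducible), g is also irreducible (irreducibility is preserved under the substitution x → x - 22). Hence m_α(x) = x^3 - 66x^2 + 1452x - 10678.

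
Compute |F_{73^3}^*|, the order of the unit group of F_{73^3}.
|F_{73^3}^*| = 389016

F_{73^3} has 73^3 = 389017 elements; its multiplicative group consists of all nonzero elements, so |F_{73^3}^*| = 389017 - 1 = 389016. (It is cyclic since any finite subgroup of the multiplicative group of a field is cyclic.)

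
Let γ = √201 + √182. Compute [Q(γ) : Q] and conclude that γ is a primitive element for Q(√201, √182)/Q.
[Q(γ) : Q] = 4 (equivalently, Q(γ) = Q(√201, √182))

Obviously Q(γ) ⊆ Q(√201, √182), and [Q(√201, √182):Q] = 4 (since 201, 182 are distinct squarefree integers > 1 with 36582 not a perfect square). To show equality we compute the minimal polynomial of γ. From γ = √201 + √182: γ^2 = 201 + 2√(36582) + 182 = 383 + 2√(36582), so γ^2 - 383 = 2√(36582); squaring, (γ^2 - 383)^2 = 4·36582, i.e. γ^4 - 766γ^2 + 146689 - 146328 = 0, i.e. γ^4 - 766γ^2 + 361 = 0. So γ is a root of x^4 - 766x^2 + 361. This polynomial is irreducible over Q: it has no rational root (each ±√201 ± √182 is irrational), and any factorization into two quadratics over Q would force √(36582) ∈ Q (pairing opposite roots) or √201, √182 ∈ Q (other pairings), all impossible. Hence [Q(γ):Q] = 4 = [Q(√201, √182):Q], so Q(γ) = Q(√201, √182).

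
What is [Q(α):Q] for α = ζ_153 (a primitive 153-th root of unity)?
[Q(α):Q] = 96

The minimal polynomial of ζ_153 over Q is the 153-th cyclotomic polynomial Φ_153(x), which is irreducible over Q and has degree φ(153) = 96. Hence [Q(α):Q] = φ(153) = 96.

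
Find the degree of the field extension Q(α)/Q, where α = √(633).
[Q(α):Q] = 2

[Q(α):Q] equals the degree of the minimal polynomial of α. Here α^2 = 633 and x^2 - 633 is irreducible (d = 633 is squarefree, ≠ 1, hence not a square), so deg(m_α) = 2. Thus [Q(α):Q] = 2.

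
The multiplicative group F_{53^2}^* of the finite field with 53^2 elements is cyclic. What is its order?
|F_{53^2}^*| = 2808

F_{53^2} has 53^2 = 2809 elements; its multiplicative group consists of all nonzero elements, so |F_{53^2}^*| = 2809 - 1 = 2808. (It is cyclic since any finite subgroup of the multiplicative group of a field is cyclic.)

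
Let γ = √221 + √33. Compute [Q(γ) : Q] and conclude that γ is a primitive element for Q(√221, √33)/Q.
[Q(γ) : Q] = 4 (equivalently, Q(γ) = Q(√221, √33))

Obviously Q(γ) ⊆ Q(√221, √33), and [Q(√221, √33):Q] = 4 (since 221, 33 are distinct squarefree integers > 1 with 7293 not a perfect square). To show equality we compute the minimal polynomial of γ. From γ = √221 + √33: γ^2 = 221 + 2√(7293) + 33 = 254 + 2√(7293), so γ^2 - 254 = 2√(7293); squaring, (γ^2 - 254)^2 = 4·7293, i.e. γ^4 - 508γ^2 + 64516 - 29172 = 0, i.e. γ^4 - 508γ^2 + 35344 = 0. So γ is a root of x^4 - 508x^2 + 35344. This polynomial is irreducible over Q: it has no rational root (each ±√221 ± √33 is irrational), and any factorization into two quadratics over Q would force √(7293) ∈ Q (pairing opposite roots) or √221, √33 ∈ Q (other pairings), all impossible. Hence [Q(γ):Q] = 4 = [Q(√221, √33):Q], so Q(γ) = Q(√221, √33).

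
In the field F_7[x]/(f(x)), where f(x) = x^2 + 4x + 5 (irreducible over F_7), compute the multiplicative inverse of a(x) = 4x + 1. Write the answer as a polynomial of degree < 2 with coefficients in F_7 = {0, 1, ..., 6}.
a(x)^(-1) ≡ 5x + 3 (mod f(x))

Since f is irreducible over F_7, F_7[x]/(f) is a field and a(x) ≠ 0 has an inverse. Apply the extended Euclidean algorithm to f(x) and a(x) in F_7[x]: f(x) = (2x + 4)·a(x) + (1). The last nonzero remainder is the constant 1 = gcd(f, a) in F_7. Back-substituting through the division chain expresses 1 = s(x)·a(x) + t(x)·f(x) with s(x) ≡ 5x + 3 (mod f), so a(x)^(-1) ≡ s(x) = 5x + 3 (mod f). Check: (4x + 1)·(5x + 3) = 6x^2 + 3x + 3 ≡ 1 (mod x^2 + 4x + 5).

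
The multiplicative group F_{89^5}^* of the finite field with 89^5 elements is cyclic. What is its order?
|F_{89^5}^*| = 5584059448

F_{89^5} has 89^5 = 5584059449 elements; its multiplicative group consists of all nonzero elements, so |F_{89^5}^*| = 5584059449 - 1 = 5584059448. (It is cyclic since any finite subgroup of the multiplicative group of a field is cyclic.)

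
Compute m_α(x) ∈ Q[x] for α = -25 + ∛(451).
m_α(x) = x^3 + 75x^2 + 1875x + 15174

Set β = α + 25 = ∛(451), so β^3 = 451. Then (α + 25)^3 - 451 = 0, i.e. α is a root of g(x) = (x + 25)^3 - 451 = x^3 + 75x^2 + 1875x + 15174. Since g(x) = h(x + 25) where h(x) = x^3 - 451, and h is irreducible over Q (because 451 is not a perfect cube, so h has no rational root, and a monic cubic with no rational root is irreducible), g is also irreducible (irreducibility is preserved under the substitution x → x + 25). Hence m_α(x) = x^3 + 75x^2 + 1875x + 15174.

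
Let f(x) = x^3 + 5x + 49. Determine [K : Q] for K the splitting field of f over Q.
[K : Q] = 6

By the rational root test, any rational root of the monic integer polynomial f(x) = x^3 + 5x + 49 must be an integer dividing the constant term 49, i.e. one of ±{1, 7, 49}. Evaluating: f(1) = 55, f(-1) = 43, f(7) = 427, f(-7) = -329, f(49) = 117943, f(-49) = -117845; none is 0, so f has no rational root and is therefore irreducible over Q (a cubic with no linear factor over a field is irreducible). For an irreducible cubic, the Galois group is A_3 or S_3 according as the discriminant disc(f) = -4a^3 - 27b^2 = -4·(5)^3 - 27·(49)^2 = -65327 is or is not a square in Q. Here disc(f) = -65327 is not a perfect square in Q, so the Galois group of f over Q is not contained in A_3 and must be all of S_3. The splitting field has degree |S_3| = 6 over Q, so [K : Q] = 6.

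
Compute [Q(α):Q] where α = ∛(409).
[Q(α):Q] = 3

The minimal polynomial of α is x^3 - 409, irreducible over Q since 409 is not a perfect cube (so x^3 - 409 has no rational root). Hence [Q(α):Q] = deg(m_α) = 3.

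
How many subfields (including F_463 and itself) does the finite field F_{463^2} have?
F_{463^2} has 2 subfields

The subfields of F_{p^n} are exactly the fields F_{p^d} for d | n (each is the fixed field of the unique index-d subgroup of Gal(F_{p^n}/F_p) ≅ Z/nZ). The divisors of n = 2 are {1, 2}, giving 2 subfields: F_{463^1}, F_{463^2}.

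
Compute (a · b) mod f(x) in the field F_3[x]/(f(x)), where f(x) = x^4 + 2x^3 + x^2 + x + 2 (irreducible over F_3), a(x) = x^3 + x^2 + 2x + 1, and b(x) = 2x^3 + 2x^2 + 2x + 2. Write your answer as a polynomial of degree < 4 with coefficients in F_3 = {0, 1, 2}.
a · b ≡ 2x^3 + x^2 + 2 (mod f(x))

Multiply in F_3[x]: a(x)·b(x) = (x^3 + x^2 + 2x + 1)·(2x^3 + 2x^2 + 2x + 2) = 2x^6 + x^5 + 2x^4 + x^3 + 2x^2 + 2. This has degree ≥ 4, so divide by f(x) over F_3: 2x^6 + x^5 + 2x^4 + x^3 + 2x^2 + 2 = (2x^2)·(x^4 + 2x^3 + x^2 + x + 2) + (2x^3 + x^2 + 2). Hence a·b ≡ 2x^3 + x^2 + 2 (mod f). (F_3[x]/(f) is a field with 3^4 = 81 elements since f is irreducible of degree 4.)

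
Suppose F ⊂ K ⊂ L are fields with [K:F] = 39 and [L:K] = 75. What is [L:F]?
[L:F] = 2925

The tower law says that for any tower of field extensions F ⊂ K ⊂ L with finite degrees, [L:F] = [L:K] · [K:F]. Here this gives [L:F] = 75 · 39 = 2925.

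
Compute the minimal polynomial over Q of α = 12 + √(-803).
m_α(x) = x^2 - 24x + 947

From α - 12 = √(-803), squaring gives (α - 12)^2 = -803, i.e. α^2 - 24α + 144 = -803, so α^2 - 24α + 947 = 0. The discriminant of x^2 - 24x + 947 is (-24)^2 - 4·(947) = 576 - 3788 = -3212, and 4·(-803) is not a perfect square in Q since -803 is squarefree and ≠ 1. Hence x^2 - 24x + 947 is irreducible over Q and is the minimal polynomial of α.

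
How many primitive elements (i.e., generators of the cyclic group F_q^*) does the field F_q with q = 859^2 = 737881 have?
There are φ(737880) = 161280 primitive elements

F_q^* is cyclic of order q - 1 = 737880. A cyclic group of order m has exactly φ(m) generators. Here m = 737880 = 2^3 · 3 · 5 · 11 · 13 · 43, so the number of primitive elements is φ(737880) = 161280.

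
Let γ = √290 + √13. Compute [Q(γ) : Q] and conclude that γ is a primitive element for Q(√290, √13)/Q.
[Q(γ) : Q] = 4 (equivalently, Q(γ) = Q(√290, √13))

Obviously Q(γ) ⊆ Q(√290, √13), and [Q(√290, √13):Q] = 4 (since 290, 13 are distinct squarefree integers > 1 with 3770 not a perfect square). To show equality we compute the minimal polynomial of γ. From γ = √290 + √13: γ^2 = 290 + 2√(3770) + 13 = 303 + 2√(3770), so γ^2 - 303 = 2√(3770); squaring, (γ^2 - 303)^2 = 4·3770, i.e. γ^4 - 606γ^2 + 91809 - 15080 = 0, i.e. γ^4 - 606γ^2 + 76729 = 0. So γ is a root of x^4 - 606x^2 + 76729. This polynomial is irreducible over Q: it has no rational root (each ±√290 ± √13 is irrational), and any factorization into two quadratics over Q would force √(3770) ∈ Q (pairing opposite roots) or √290, √13 ∈ Q (other pairings), all impossible. Hence [Q(γ):Q] = 4 = [Q(√290, √13):Q], so Q(γ) = Q(√290, √13).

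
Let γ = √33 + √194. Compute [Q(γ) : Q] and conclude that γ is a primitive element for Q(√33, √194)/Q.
[Q(γ) : Q] = 4 (equivalently, Q(γ) = Q(√33, √194))

Obviously Q(γ) ⊆ Q(√33, √194), and [Q(√33, √194):Q] = 4 (since 33, 194 are distinct squarefree integers > 1 with 6402 not a perfect square). To show equality we compute the minimal polynomial of γ. From γ = √33 + √194: γ^2 = 33 + 2√(6402) + 194 = 227 + 2√(6402), so γ^2 - 227 = 2√(6402); squaring, (γ^2 - 227)^2 = 4·6402, i.e. γ^4 - 454γ^2 + 51529 - 25608 = 0, i.e. γ^4 - 454γ^2 + 25921 = 0. So γ is a root of x^4 - 454x^2 + 25921. This polynomial is irreducible over Q: it has no rational root (each ±√33 ± √194 is irrational), and any factorization into two quadratics over Q would force √(6402) ∈ Q (pairing opposite roots) or √33, √194 ∈ Q (other pairings), all impossible. Hence [Q(γ):Q] = 4 = [Q(√33, √194):Q], so Q(γ) = Q(√33, √194).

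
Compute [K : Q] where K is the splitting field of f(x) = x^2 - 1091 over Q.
[K : Q] = 2

f(x) = x^2 - 1091 factors as (x - √1091)(x + √1091). The splitting field is K = Q(√1091). Since 1091 is squarefree and > 1, it is not a perfect square, so x^2 - 1091 is irreducible over Q and [Q(√1091) : Q] = 2. Hence [K : Q] = 2.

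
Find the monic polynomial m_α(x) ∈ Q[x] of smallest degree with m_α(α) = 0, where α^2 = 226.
m_α(x) = x^2 - 226

α satisfies α^2 - 226 = 0, so x^2 - 226 annihilates α. Since d = 226 is squarefree and ≠ 1, it is not a perfect square in Q, so x^2 - 226 has no rational root and is therefore irreducible over Q (a degree-2 polynomial over a field is irreducible iff it has no root). Hence m_α(x) = x^2 - 226.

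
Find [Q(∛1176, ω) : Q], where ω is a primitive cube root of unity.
[Q(∛1176, ω) : Q] = 6

[Q(∛1176):Q] = 3 (min poly x^3 - 1176, irreducible since 1176 is not a perfect cube). [Q(ω):Q] = 2 (min poly x^2 + x + 1). Since Q(∛1176) ⊂ R and ω ∉ R, we have ω ∉ Q(∛1176), so x^2 + x + 1 remains irreducible over Q(∛1176) and [Q(∛1176, ω) : Q(∛1176)] = 2. By the tower law, [Q(∛1176, ω) : Q] = 3 · 2 = 6. (In fact Q(∛1176, ω) is the splitting field of x^3 - 1176 over Q.)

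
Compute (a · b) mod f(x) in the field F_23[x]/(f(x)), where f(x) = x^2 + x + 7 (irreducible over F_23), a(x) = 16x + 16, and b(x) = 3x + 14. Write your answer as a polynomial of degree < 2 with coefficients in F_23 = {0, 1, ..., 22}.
a · b ≡ 17x + 3 (mod f(x))

Multiply in F_23[x]: a(x)·b(x) = (16x + 16)·(3x + 14) = 2x^2 + 19x + 17. This has degree ≥ 2, so divide by f(x) over F_23: 2x^2 + 19x + 17 = (2)·(x^2 + x + 7) + (17x + 3). Hence a·b ≡ 17x + 3 (mod f). (F_23[x]/(f) is a field with 23^2 = 529 elements since f is irreducible of degree 2.)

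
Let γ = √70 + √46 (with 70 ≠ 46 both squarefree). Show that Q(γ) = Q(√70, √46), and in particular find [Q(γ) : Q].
[Q(γ) : Q] = 4 (equivalently, Q(γ) = Q(√70, √46))

Obviously Q(γ) ⊆ Q(√70, √46), and [Q(√70, √46):Q] = 4 (since 70, 46 are distinct squarefree integers > 1 with 3220 not a perfect square). To show equality we compute the minimal polynomial of γ. From γ = √70 + √46: γ^2 = 70 + 2√(3220) + 46 = 116 + 2√(3220), so γ^2 - 116 = 2√(3220); squaring, (γ^2 - 116)^2 = 4·3220, i.e. γ^4 - 232γ^2 + 13456 - 12880 = 0, i.e. γ^4 - 232γ^2 + 576 = 0. So γ is a root of x^4 - 232x^2 + 576. This polynomial is irreducible over Q: it has no rational root (each ±√70 ± √46 is irrational), and any factorization into two quadratics over Q would force √(3220) ∈ Q (pairing opposite roots) or √70, √46 ∈ Q (other pairings), all impossible. Hence [Q(γ):Q] = 4 = [Q(√70, √46):Q], so Q(γ) = Q(√70, √46).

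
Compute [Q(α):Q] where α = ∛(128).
[Q(α):Q] = 3

The minimal polynomial of α is x^3 - 128, irreducible over Q since 128 is not a perfect cube (so x^3 - 128 has no rational root). Hence [Q(α):Q] = deg(m_α) = 3.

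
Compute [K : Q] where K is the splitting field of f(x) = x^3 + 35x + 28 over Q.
[K : Q] = 6

By the rational root test, any rational root of the monic integer polynomial f(x) = x^3 + 35x + 28 must be an integer dividing the constant term 28, i.e. one of ±{1, 2, 4, 7, 14, 28}. Evaluating: f(1) = 64, f(-1) = -8, f(2) = 106, f(-2) = -50, f(4) = 232, f(-4) = -176, f(7) = 616, f(-7) = -560, f(14) = 3262, f(-14) = -3206, f(28) = 22960, f(-28) = -22904; none is 0, so f has no rational root and is therefore irreducible over Q (a cubic with no linear factor over a field is irreducible). For an irreducible cubic, the Galois group is A_3 or S_3 according as the discriminant disc(f) = -4a^3 - 27b^2 = -4·(35)^3 - 27·(28)^2 = -192668 is or is not a square in Q. Here disc(f) = -192668 is not a perfect square in Q, so the Galois group of f over Q is not contained in A_3 and must be all of S_3. The splitting field has degree |S_3| = 6 over Q, so [K : Q] = 6.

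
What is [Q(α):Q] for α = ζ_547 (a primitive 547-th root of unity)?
[Q(α):Q] = 546

The minimal polynomial of ζ_547 over Q is the 547-th cyclotomic polynomial Φ_547(x), which is irreducible over Q and has degree φ(547) = 546. Hence [Q(α):Q] = φ(547) = 546.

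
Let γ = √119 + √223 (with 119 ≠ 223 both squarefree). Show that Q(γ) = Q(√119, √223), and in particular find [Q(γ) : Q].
[Q(γ) : Q] = 4 (equivalently, Q(γ) = Q(√119, √223))

Obviously Q(γ) ⊆ Q(√119, √223), and [Q(√119, √223):Q] = 4 (since 119, 223 are distinct squarefree integers > 1 with 26537 not a perfect square). To show equality we compute the minimal polynomial of γ. From γ = √119 + √223: γ^2 = 119 + 2√(26537) + 223 = 342 + 2√(26537), so γ^2 - 342 = 2√(26537); squaring, (γ^2 - 342)^2 = 4·26537, i.e. γ^4 - 684γ^2 + 116964 - 106148 = 0, i.e. γ^4 - 684γ^2 + 10816 = 0. So γ is a root of x^4 - 684x^2 + 10816. This polynomial is irreducible over Q: it has no rational root (each ±√119 ± √223 is irrational), and any factorization into two quadratics over Q would force √(26537) ∈ Q (pairing opposite roots) or √119, √223 ∈ Q (other pairings), all impossible. Hence [Q(γ):Q] = 4 = [Q(√119, √223):Q], so Q(γ) = Q(√119, √223).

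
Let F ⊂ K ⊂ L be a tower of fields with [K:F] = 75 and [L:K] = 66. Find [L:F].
[L:F] = 4950

The tower law says that for any tower of field extensions F ⊂ K ⊂ L with finite degrees, [L:F] = [L:K] · [K:F]. Here this gives [L:F] = 66 · 75 = 4950.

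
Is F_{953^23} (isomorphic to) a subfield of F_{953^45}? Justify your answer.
No: F_{953^23} is not a subfield of F_{953^45}

F_{p^m} embeds in F_{p^n} iff m | n. Here 23 ∤ 45 (since 45 = 1·23 + 22 with remainder 22 ≠ 0), so F_{953^23} is not a subfield of F_{953^45}. Equivalently: if it were, the tower law would give 23 = [F_{953^23}:F_953] dividing [F_{953^45}:F_953] = 45, contradiction.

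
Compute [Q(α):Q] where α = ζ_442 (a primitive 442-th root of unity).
[Q(α):Q] = 192

The minimal polynomial of ζ_442 over Q is the 442-th cyclotomic polynomial Φ_442(x), which is irreducible over Q and has degree φ(442) = 192. Hence [Q(α):Q] = φ(442) = 192.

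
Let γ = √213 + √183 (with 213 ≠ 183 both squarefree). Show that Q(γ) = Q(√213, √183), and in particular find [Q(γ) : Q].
[Q(γ) : Q] = 4 (equivalently, Q(γ) = Q(√213, √183))

Obviously Q(γ) ⊆ Q(√213, √183), and [Q(√213, √183):Q] = 4 (since 213, 183 are distinct squarefree integers > 1 with 38979 not a perfect square). To show equality we compute the minimal polynomial of γ. From γ = √213 + √183: γ^2 = 213 + 2√(38979) + 183 = 396 + 2√(38979), so γ^2 - 396 = 2√(38979); squaring, (γ^2 - 396)^2 = 4·38979, i.e. γ^4 - 792γ^2 + 156816 - 155916 = 0, i.e. γ^4 - 792γ^2 + 900 = 0. So γ is a root of x^4 - 792x^2 + 900. This polynomial is irreducible over Q: it has no rational root (each ±√213 ± √183 is irrational), and any factorization into two quadratics over Q would force √(38979) ∈ Q (pairing opposite roots) or √213, √183 ∈ Q (other pairings), all impossible. Hence [Q(γ):Q] = 4 = [Q(√213, √183):Q], so Q(γ) = Q(√213, √183).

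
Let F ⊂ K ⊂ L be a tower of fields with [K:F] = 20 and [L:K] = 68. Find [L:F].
[L:F] = 1360

The tower law says that for any tower of field extensions F ⊂ K ⊂ L with finite degrees, [L:F] = [L:K] · [K:F]. Here this gives [L:F] = 68 · 20 = 1360.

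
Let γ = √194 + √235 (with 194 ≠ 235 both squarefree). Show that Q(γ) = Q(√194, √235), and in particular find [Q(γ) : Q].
[Q(γ) : Q] = 4 (equivalently, Q(γ) = Q(√194, √235))

Obviously Q(γ) ⊆ Q(√194, √235), and [Q(√194, √235):Q] = 4 (since 194, 235 are distinct squarefree integers > 1 with 45590 not a perfect square). To show equality we compute the minimal polynomial of γ. From γ = √194 + √235: γ^2 = 194 + 2√(45590) + 235 = 429 + 2√(45590), so γ^2 - 429 = 2√(45590); squaring, (γ^2 - 429)^2 = 4·45590, i.e. γ^4 - 858γ^2 + 184041 - 182360 = 0, i.e. γ^4 - 858γ^2 + 1681 = 0. So γ is a root of x^4 - 858x^2 + 1681. This polynomial is irreducible over Q: it has no rational root (each ±√194 ± √235 is irrational), and any factorization into two quadratics over Q would force √(45590) ∈ Q (pairing opposite roots) or √194, √235 ∈ Q (other pairings), all impossible. Hence [Q(γ):Q] = 4 = [Q(√194, √235):Q], so Q(γ) = Q(√194, √235).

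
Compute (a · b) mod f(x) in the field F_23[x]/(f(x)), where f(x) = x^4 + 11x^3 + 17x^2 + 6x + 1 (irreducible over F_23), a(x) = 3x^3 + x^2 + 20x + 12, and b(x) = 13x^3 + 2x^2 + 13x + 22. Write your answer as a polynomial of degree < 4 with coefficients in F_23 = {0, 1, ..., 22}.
a · b ≡ 15x^2 + 15x + 3 (mod f(x))

Multiply in F_23[x]: a(x)·b(x) = (3x^3 + x^2 + 20x + 12)·(13x^3 + 2x^2 + 13x + 22) = 16x^6 + 19x^5 + 2x^4 + 22x^3 + 7x^2 + 21x + 11. This has degree ≥ 4, so divide by f(x) over F_23: 16x^6 + 19x^5 + 2x^4 + 22x^3 + 7x^2 + 21x + 11 = (16x^2 + 4x + 8)·(x^4 + 11x^3 + 17x^2 + 6x + 1) + (15x^2 + 15x + 3). Hence a·b ≡ 15x^2 + 15x + 3 (mod f). (F_23[x]/(f) is a field with 23^4 = 279841 elements since f is irreducible of degree 4.)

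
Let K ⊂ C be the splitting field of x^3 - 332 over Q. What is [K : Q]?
[K : Q] = 6

The roots of x^3 - 332 are ∛332, ω∛332, ω^2∛332 where ω = e^(2πi/3) is a primitive cube root of unity, so K = Q(∛332, ω). Now [Q(∛332):Q] = 3 (since 332 is not a perfect cube, x^3 - 332 is irreducible) and [Q(ω):Q] = 2. Both 2 and 3 divide [K:Q], and [K:Q] ≤ 3·2 = 6, so [K:Q] = 6. (Equivalently: Q(∛332) ⊂ R but ω ∉ R, so [K : Q(∛332)] = 2.)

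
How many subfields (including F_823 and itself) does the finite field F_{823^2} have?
F_{823^2} has 2 subfields

The subfields of F_{p^n} are exactly the fields F_{p^d} for d | n (each is the fixed field of the unique index-d subgroup of Gal(F_{p^n}/F_p) ≅ Z/nZ). The divisors of n = 2 are {1, 2}, giving 2 subfields: F_{823^1}, F_{823^2}.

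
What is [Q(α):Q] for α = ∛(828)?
[Q(α):Q] = 3

The minimal polynomial of α is x^3 - 828, irreducible over Q since 828 is not a perfect cube (so x^3 - 828 has no rational root). Hence [Q(α):Q] = deg(m_α) = 3.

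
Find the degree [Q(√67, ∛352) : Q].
[Q(√67, ∛352) : Q] = 6

Let L = Q(√67, ∛352). Since Q(√67) ⊂ L and [Q(√67):Q] = 2, the tower law gives 2 | [L:Q]. Likewise Q(∛352) ⊂ L with [Q(∛352):Q] = 3 (because 352 is not a perfect cube), so 3 | [L:Q]. As gcd(2,3) = 1, [L:Q] is divisible by 6. Conversely L is generated over Q by √67 and ∛352, so [L:Q] ≤ 2·3 = 6. Therefore [Q(√67, ∛352) : Q] = 6.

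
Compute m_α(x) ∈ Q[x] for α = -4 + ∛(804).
m_α(x) = x^3 + 12x^2 + 48x - 740

Set β = α + 4 = ∛(804), so β^3 = 804. Then (α + 4)^3 - 804 = 0, i.e. α is a root of g(x) = (x + 4)^3 - 804 = x^3 + 12x^2 + 48x - 740. Since g(x) = h(x + 4) where h(x) = x^3 - 804, and h is irreducible over Q (because 804 is not a perfect cube, so h has no rational root, and a monic cubic with no rational root is irreducible), g is also irreducible (irreducibility is preserved under the substitution x → x + 4). Hence m_α(x) = x^3 + 12x^2 + 48x - 740.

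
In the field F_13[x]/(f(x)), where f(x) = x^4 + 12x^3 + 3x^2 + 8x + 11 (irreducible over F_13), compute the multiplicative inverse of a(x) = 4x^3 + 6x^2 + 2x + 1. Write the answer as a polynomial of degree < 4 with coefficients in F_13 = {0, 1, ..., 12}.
a(x)^(-1) ≡ 11x^3 + 7x^2 + 11x + 7 (mod f(x))

Since f is irreducible over F_13, F_13[x]/(f) is a field and a(x) ≠ 0 has an inverse. Apply the extended Euclidean algorithm to f(x) and a(x) in F_13[x]: f(x) = (10x + 1)·a(x) + (3x^2 + 9x + 10);  a(x) = (10x + 11)·(3x^2 + 9x + 10) + (11x + 8);  (3x^2 + 9x + 10) = (5x + 9)·(11x + 8) + (3). The last nonzero remainder is the constant 3 = gcd(f, a) in F_13. Back-substituting through the division chain expresses 3 = s(x)·a(x) + t(x)·f(x) with s(x) ≡ 7x^3 + 8x^2 + 7x + 8 (mod f), so (7x^3 + 8x^2 + 7x + 8)·a(x) ≡ 3 (mod f). Multiplying by 3^(-1) ≡ 9 in F_13 gives a(x)^(-1) ≡ 9·(7x^3 + 8x^2 + 7x + 8) ≡ 11x^3 + 7x^2 + 11x + 7 (mod f). Check: (4x^3 + 6x^2 + 2x + 1)·(11x^3 + 7x^2 + 11x + 7) = 5x^6 + 3x^5 + 4x^4 + 2x^3 + 6x^2 + 12x + 7 ≡ 1 (mod x^4 + 12x^3 + 3x^2 + 8x + 11).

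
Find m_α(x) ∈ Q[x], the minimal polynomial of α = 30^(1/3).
m_α(x) = x^3 - 30

α satisfies α^3 = 30, so x^3 - 30 annihilates α. By the rational root test, a rational root p/q (in lowest terms) of x^3 - 30 would satisfy p^3 = 30 q^3, forcing q = 1 and p^3 = 30; but 30 is not a perfect cube, contradiction. A monic cubic over Q with no rational root is irreducible (any nontrivial factorization would include a linear factor). Hence x^3 - 30 is the minimal polynomial of α, and in particular [Q(α):Q] = 3.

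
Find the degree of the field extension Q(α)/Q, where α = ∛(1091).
[Q(α):Q] = 3

The minimal polynomial of α is x^3 - 1091, irreducible over Q since 1091 is not a perfect cube (so x^3 - 1091 has no rational root). Hence [Q(α):Q] = deg(m_α) = 3.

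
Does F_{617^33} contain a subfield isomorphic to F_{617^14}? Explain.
No: F_{617^14} is not a subfield of F_{617^33}

F_{p^m} embeds in F_{p^n} iff m | n. Here 14 ∤ 33 (since 33 = 2·14 + 5 with remainder 5 ≠ 0), so F_{617^14} is not a subfield of F_{617^33}. Equivalently: if it were, the tower law would give 14 = [F_{617^14}:F_617] dividing [F_{617^33}:F_617] = 33, contradiction.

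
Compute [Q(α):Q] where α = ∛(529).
[Q(α):Q] = 3

The minimal polynomial of α is x^3 - 529, irreducible over Q since 529 is not a perfect cube (so x^3 - 529 has no rational root). Hence [Q(α):Q] = deg(m_α) = 3.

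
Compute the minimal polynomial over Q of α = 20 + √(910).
m_α(x) = x^2 - 40x - 510

From α - 20 = √(910), squaring gives (α - 20)^2 = 910, i.e. α^2 - 40α + 400 = 910, so α^2 - 40α - 510 = 0. The discriminant of x^2 - 40x - 510 is (-40)^2 - 4·(-510) = 1600 + 2040 = 3640, and 4·(910) is not a perfect square in Q since 910 is squarefree and ≠ 1. Hence x^2 - 40x - 510 is irreducible over Q and is the minimal polynomial of α.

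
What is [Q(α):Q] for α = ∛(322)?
[Q(α):Q] = 3

The minimal polynomial of α is x^3 - 322, irreducible over Q since 322 is not a perfect cube (so x^3 - 322 has no rational root). Hence [Q(α):Q] = deg(m_α) = 3.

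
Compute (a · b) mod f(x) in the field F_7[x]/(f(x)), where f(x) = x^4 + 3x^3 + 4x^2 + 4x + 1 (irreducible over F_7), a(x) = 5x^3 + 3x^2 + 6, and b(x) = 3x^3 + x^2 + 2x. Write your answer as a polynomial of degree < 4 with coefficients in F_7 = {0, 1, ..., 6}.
a · b ≡ 6x^3 + x^2 + 6x + 3 (mod f(x))

Multiply in F_7[x]: a(x)·b(x) = (5x^3 + 3x^2 + 6)·(3x^3 + x^2 + 2x) = x^6 + 6x^4 + 3x^3 + 6x^2 + 5x. This has degree ≥ 4, so divide by f(x) over F_7: x^6 + 6x^4 + 3x^3 + 6x^2 + 5x = (x^2 + 4x + 4)·(x^4 + 3x^3 + 4x^2 + 4x + 1) + (6x^3 + x^2 + 6x + 3). Hence a·b ≡ 6x^3 + x^2 + 6x + 3 (mod f). (F_7[x]/(f) is a field with 7^4 = 2401 elements since f is irreducible of degree 4.)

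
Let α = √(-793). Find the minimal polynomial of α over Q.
m_α(x) = x^2 + 793

α satisfies α^2 + 793 = 0, so x^2 + 793 annihilates α. Since d = -793 is squarefree and ≠ 1, it is not a perfect square in Q, so x^2 + 793 has no rational root and is therefore irreducible over Q (a degree-2 polynomial over a field is irreducible iff it has no root). Hence m_α(x) = x^2 + 793.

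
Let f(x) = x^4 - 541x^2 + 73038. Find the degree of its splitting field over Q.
[K : Q] = 4

Solving the quadratic in x^2: x^2 = (541 ± √(541^2 - 4·73038))/2 = (541 ± √529)/2 = (541 ± 23)/2, giving x^2 = 282 or x^2 = 259. So f(x) = (x^2 - 282)(x^2 - 259) and the roots of f are ±√282, ±√259. Hence the splitting field is K = Q(√282, √259). Since 282 and 259 are distinct squarefree integers > 1, their product 73038 is not a perfect square, so √259 ∉ Q(√282). By the tower law [K:Q] = [Q(√282,√259):Q(√282)] · [Q(√282):Q] = 2 · 2 = 4.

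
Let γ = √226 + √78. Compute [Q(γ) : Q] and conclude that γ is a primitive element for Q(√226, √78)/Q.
[Q(γ) : Q] = 4 (equivalently, Q(γ) = Q(√226, √78))

Obviously Q(γ) ⊆ Q(√226, √78), and [Q(√226, √78):Q] = 4 (since 226, 78 are distinct squarefree integers > 1 with 17628 not a perfect square). To show equality we compute the minimal polynomial of γ. From γ = √226 + √78: γ^2 = 226 + 2√(17628) + 78 = 304 + 2√(17628), so γ^2 - 304 = 2√(17628); squaring, (γ^2 - 304)^2 = 4·17628, i.e. γ^4 - 608γ^2 + 92416 - 70512 = 0, i.e. γ^4 - 608γ^2 + 21904 = 0. So γ is a root of x^4 - 608x^2 + 21904. This polynomial is irreducible over Q: it has no rational root (each ±√226 ± √78 is irrational), and any factorization into two quadratics over Q would force √(17628) ∈ Q (pairing opposite roots) or √226, √78 ∈ Q (other pairings), all impossible. Hence [Q(γ):Q] = 4 = [Q(√226, √78):Q], so Q(γ) = Q(√226, √78).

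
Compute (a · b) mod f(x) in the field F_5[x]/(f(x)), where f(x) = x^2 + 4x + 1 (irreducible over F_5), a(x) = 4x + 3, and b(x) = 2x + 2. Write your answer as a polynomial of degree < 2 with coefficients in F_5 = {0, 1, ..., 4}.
a · b ≡ 2x + 3 (mod f(x))

Multiply in F_5[x]: a(x)·b(x) = (4x + 3)·(2x + 2) = 3x^2 + 4x + 1. This has degree ≥ 2, so divide by f(x) over F_5: 3x^2 + 4x + 1 = (3)·(x^2 + 4x + 1) + (2x + 3). Hence a·b ≡ 2x + 3 (mod f). (F_5[x]/(f) is a field with 5^2 = 25 elements since f is irreducible of degree 2.)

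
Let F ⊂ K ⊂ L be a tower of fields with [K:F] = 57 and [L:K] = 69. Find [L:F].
[L:F] = 3933

The tower law says that for any tower of field extensions F ⊂ K ⊂ L with finite degrees, [L:F] = [L:K] · [K:F]. Here this gives [L:F] = 69 · 57 = 3933.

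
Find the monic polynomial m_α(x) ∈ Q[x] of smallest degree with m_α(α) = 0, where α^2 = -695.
m_α(x) = x^2 + 695

α satisfies α^2 + 695 = 0, so x^2 + 695 annihilates α. Since d = -695 is squarefree and ≠ 1, it is not a perfect square in Q, so x^2 + 695 has no rational root and is therefore irreducible over Q (a degree-2 polynomial over a field is irreducible iff it has no root). Hence m_α(x) = x^2 + 695.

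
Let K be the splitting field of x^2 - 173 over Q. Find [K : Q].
[K : Q] = 2

f(x) = x^2 - 173 factors as (x - √173)(x + √173). The splitting field is K = Q(√173). Since 173 is squarefree and > 1, it is not a perfect square, so x^2 - 173 is irreducible over Q and [Q(√173) : Q] = 2. Hence [K : Q] = 2.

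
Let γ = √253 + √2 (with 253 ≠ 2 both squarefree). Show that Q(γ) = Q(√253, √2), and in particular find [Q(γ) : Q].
[Q(γ) : Q] = 4 (equivalently, Q(γ) = Q(√253, √2))

Obviously Q(γ) ⊆ Q(√253, √2), and [Q(√253, √2):Q] = 4 (since 253, 2 are distinct squarefree integers > 1 with 506 not a perfect square). To show equality we compute the minimal polynomial of γ. From γ = √253 + √2: γ^2 = 253 + 2√(506) + 2 = 255 + 2√(506), so γ^2 - 255 = 2√(506); squaring, (γ^2 - 255)^2 = 4·506, i.e. γ^4 - 510γ^2 + 65025 - 2024 = 0, i.e. γ^4 - 510γ^2 + 63001 = 0. So γ is a root of x^4 - 510x^2 + 63001. This polynomial is irreducible over Q: it has no rational root (each ±√253 ± √2 is irrational), and any factorization into two quadratics over Q would force √(506) ∈ Q (pairing opposite roots) or √253, √2 ∈ Q (other pairings), all impossible. Hence [Q(γ):Q] = 4 = [Q(√253, √2):Q], so Q(γ) = Q(√253, √2).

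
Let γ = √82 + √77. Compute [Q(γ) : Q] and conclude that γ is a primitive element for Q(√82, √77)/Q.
[Q(γ) : Q] = 4 (equivalently, Q(γ) = Q(√82, √77))

Obviously Q(γ) ⊆ Q(√82, √77), and [Q(√82, √77):Q] = 4 (since 82, 77 are distinct squarefree integers > 1 with 6314 not a perfect square). To show equality we compute the minimal polynomial of γ. From γ = √82 + √77: γ^2 = 82 + 2√(6314) + 77 = 159 + 2√(6314), so γ^2 - 159 = 2√(6314); squaring, (γ^2 - 159)^2 = 4·6314, i.e. γ^4 - 318γ^2 + 25281 - 25256 = 0, i.e. γ^4 - 318γ^2 + 25 = 0. So γ is a root of x^4 - 318x^2 + 25. This polynomial is irreducible over Q: it has no rational root (each ±√82 ± √77 is irrational), and any factorization into two quadratics over Q would force √(6314) ∈ Q (pairing opposite roots) or √82, √77 ∈ Q (other pairings), all impossible. Hence [Q(γ):Q] = 4 = [Q(√82, √77):Q], so Q(γ) = Q(√82, √77).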